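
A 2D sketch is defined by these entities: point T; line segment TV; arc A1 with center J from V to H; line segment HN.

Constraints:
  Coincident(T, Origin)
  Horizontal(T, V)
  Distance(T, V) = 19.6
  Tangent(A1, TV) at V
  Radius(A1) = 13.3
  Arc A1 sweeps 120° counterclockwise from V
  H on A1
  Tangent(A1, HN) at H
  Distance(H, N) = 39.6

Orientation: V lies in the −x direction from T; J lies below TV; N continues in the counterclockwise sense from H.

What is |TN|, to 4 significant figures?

55.41

T is at the origin; TV is horizontal with |TV| = 19.6 and V on the −x side, so V = (-19.60, 0.000). Tangency of A1 to TV means the radius JV is perpendicular to TV, so J = V + (0, -13.3) = (-19.60, -13.30). On A1, V sits at bearing 90° from J; a 120° counterclockwise sweep puts H at bearing 210°, so H = J + 13.3·(cos 210°, sin 210°) = (-31.12, -19.95). Tangency of A1 to HN means the radius JH is perpendicular to HN, so HN runs along (−sin 210°, cos 210°); with |HN| = 39.6, N = (-11.32, -54.24). Then |TN| = |N − T| = 55.41.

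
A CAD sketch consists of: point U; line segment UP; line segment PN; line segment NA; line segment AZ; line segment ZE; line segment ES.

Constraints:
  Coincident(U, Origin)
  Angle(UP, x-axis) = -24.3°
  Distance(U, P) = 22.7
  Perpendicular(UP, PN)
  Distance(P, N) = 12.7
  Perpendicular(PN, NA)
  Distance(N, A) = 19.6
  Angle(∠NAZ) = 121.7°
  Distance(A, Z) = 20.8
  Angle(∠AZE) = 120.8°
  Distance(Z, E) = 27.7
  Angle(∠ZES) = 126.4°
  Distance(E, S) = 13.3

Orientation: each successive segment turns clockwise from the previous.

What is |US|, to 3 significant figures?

36.4

U is at the origin; UP runs at -24.3° with length 22.7, so P = (20.7, -9.34). UP is perpendicular to PN, so PN runs at -114°; with |PN| = 12.7, N = (15.5, -20.9). The perpendicularity gives NA at right angles to PN, so NA runs at 156°; with |NA| = 19.6, A = (-2.40, -12.9). ∠NAZ = 121.7° gives AZ at 97.4° from the x-axis; with |AZ| = 20.8, Z = (-5.08, 7.78). ∠AZE = 120.8° gives ZE at 38.2° from the x-axis; with |ZE| = 27.7, E = (16.7, 24.9). ∠ZES = 126.4° gives ES at -15.4° from the x-axis; with |ES| = 13.3, S = (29.5, 21.4). Then |US| = |S − U| = 36.4.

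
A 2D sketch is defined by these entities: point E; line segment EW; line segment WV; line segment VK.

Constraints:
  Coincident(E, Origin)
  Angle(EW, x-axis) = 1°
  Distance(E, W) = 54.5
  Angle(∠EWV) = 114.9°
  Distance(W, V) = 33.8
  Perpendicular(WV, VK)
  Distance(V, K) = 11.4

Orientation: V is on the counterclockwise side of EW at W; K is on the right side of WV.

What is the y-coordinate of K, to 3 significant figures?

27.2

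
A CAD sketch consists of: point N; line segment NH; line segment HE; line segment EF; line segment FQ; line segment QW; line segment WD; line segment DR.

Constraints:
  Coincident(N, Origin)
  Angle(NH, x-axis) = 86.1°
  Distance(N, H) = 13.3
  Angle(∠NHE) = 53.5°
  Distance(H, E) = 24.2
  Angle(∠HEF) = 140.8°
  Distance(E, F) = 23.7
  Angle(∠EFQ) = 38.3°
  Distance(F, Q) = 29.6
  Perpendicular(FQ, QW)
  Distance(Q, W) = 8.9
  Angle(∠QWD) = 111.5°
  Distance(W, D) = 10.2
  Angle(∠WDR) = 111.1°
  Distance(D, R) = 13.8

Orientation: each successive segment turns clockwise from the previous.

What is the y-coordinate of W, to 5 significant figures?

0.49636

∠EFQ = 38.3° gives FQ at 138.70° from the x-axis; with |FQ| = 29.6, Q = (1.3747, -6.1899). FQ ⟂ QW, so QW runs at 48.700°; with |QW| = 8.9, W = (7.2487, 0.49636). So W.y = 0.49636.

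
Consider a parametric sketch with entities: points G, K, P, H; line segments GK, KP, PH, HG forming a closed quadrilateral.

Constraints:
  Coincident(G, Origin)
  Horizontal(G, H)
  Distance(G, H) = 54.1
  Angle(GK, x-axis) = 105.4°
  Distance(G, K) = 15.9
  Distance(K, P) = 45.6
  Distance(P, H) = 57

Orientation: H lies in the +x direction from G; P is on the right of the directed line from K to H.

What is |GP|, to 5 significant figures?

29.745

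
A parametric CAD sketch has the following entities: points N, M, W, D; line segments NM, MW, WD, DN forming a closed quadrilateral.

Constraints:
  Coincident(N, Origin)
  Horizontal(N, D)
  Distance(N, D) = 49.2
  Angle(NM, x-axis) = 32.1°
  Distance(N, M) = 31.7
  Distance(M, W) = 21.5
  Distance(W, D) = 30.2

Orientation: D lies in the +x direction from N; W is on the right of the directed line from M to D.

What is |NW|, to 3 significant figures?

19.4

Checks: |MW| = 21.50 ✓; |WD| = 30.20 ✓.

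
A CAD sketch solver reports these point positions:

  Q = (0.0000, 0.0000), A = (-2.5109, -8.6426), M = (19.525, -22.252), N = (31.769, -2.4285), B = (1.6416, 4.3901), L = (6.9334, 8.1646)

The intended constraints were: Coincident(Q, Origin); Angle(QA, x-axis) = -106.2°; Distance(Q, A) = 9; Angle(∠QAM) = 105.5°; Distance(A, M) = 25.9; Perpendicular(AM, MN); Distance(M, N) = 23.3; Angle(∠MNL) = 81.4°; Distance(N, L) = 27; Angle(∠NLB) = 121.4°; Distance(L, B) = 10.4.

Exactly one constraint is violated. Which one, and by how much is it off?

Distance(L, B) = 10.4 — off by 3.90.

Q = (0.00, 0.00) ✓; QA at -106.2° ✓; |QA| = 9.000 ✓; ∠QAM = 105.5° ✓; |AM| = 25.90 ✓; ∠(AM, MN) = 90.00° ✓; |MN| = 23.30 ✓; ∠MNL = 81.40° ✓; |NL| = 27.00 ✓; ∠NLB = 121.4° ✓; |LB| = 6.500 ✗.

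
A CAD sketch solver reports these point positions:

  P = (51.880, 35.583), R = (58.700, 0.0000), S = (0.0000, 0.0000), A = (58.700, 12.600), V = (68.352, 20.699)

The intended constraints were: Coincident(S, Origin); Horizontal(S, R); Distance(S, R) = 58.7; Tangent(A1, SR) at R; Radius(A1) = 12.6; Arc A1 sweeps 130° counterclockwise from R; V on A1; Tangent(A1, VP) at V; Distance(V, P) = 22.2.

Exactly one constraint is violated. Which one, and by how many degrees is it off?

Tangent(A1, VP) at V — off by 7.90°.

S = (0.00, 0.00) ✓; S.y = 0.00, R.y = 0.00 ✓; |SR| = 58.70 ✓; ∠(AR, RS) = 90.00° ✓; |AR| = 12.60 ✓; bearing(A→V) − bearing(A→R) = 130.0° ✓; |AV| = 12.60 ✓; ∠(AV, VP) = 82.10° ✗; |VP| = 22.20 ✓.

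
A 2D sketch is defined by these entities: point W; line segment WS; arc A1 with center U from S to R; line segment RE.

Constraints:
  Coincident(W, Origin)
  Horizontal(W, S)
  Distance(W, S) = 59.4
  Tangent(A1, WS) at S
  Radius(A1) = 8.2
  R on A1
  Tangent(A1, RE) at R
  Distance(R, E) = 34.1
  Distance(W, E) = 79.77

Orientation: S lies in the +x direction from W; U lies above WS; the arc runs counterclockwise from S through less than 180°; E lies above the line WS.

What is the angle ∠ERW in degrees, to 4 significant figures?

96.97°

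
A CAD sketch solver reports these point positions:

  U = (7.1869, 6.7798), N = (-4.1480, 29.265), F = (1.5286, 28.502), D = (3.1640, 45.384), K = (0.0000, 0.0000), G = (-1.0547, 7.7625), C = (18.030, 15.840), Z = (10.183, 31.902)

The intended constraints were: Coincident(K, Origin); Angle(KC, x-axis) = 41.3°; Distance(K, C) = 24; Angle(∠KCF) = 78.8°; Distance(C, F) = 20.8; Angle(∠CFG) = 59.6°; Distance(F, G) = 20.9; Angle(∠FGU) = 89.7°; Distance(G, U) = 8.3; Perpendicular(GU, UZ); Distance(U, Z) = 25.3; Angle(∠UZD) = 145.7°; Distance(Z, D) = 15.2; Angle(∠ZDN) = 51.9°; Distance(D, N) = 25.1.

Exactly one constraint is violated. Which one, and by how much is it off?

Distance(D, N) = 25.1 — off by 7.40.

K = (0.00, 0.00) ✓; KC at 41.30° ✓; |KC| = 24.00 ✓; ∠KCF = 78.80° ✓; |CF| = 20.80 ✓; ∠CFG = 59.60° ✓; |FG| = 20.90 ✓; ∠FGU = 89.70° ✓; |GU| = 8.300 ✓; ∠(GU, UZ) = 90.00° ✓; |UZ| = 25.30 ✓; ∠UZD = 145.7° ✓; |ZD| = 15.20 ✓; ∠ZDN = 51.90° ✓; |DN| = 17.70 ✗.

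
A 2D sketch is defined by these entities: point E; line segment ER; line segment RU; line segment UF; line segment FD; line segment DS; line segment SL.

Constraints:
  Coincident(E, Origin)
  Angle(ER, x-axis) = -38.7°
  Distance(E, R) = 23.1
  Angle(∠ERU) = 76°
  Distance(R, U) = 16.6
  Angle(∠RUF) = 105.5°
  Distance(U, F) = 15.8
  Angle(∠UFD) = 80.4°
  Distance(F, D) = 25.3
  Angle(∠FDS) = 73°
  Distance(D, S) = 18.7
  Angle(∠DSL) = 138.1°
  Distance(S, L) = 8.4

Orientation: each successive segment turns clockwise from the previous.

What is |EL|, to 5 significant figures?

27.996

E is at the origin; ER runs at -38.7° with length 23.1, so R = (18.028, -14.443). ∠ERU = 76.0° gives RU at -142.70° from the x-axis; with |RU| = 16.6, U = (4.8231, -24.503). ∠RUF = 105.5° gives UF at 142.80° from the x-axis; with |UF| = 15.8, F = (-7.7621, -14.950). ∠UFD = 80.4° gives FD at 43.200° from the x-axis; with |FD| = 25.3, D = (10.681, 2.3692). ∠FDS = 73.0° gives DS at -63.800° from the x-axis; with |DS| = 18.7, S = (18.937, -14.410). ∠DSL = 138.1° gives SL at -105.70° from the x-axis; with |SL| = 8.4, L = (16.664, -22.496). Then |EL| = |L − E| = 27.996.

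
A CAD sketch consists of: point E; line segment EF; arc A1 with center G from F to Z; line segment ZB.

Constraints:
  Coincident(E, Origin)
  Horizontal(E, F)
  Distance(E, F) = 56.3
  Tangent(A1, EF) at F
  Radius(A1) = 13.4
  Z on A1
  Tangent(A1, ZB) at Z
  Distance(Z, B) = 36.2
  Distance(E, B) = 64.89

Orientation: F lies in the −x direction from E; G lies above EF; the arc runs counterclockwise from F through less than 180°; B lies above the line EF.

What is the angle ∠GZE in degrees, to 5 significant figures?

164.15°

Checks: |GZ| = 13.40 ✓; ∠(GZ, ZB) = 90.00° ✓; |ZB| = 36.20 ✓; |EB| = 64.89 ✓.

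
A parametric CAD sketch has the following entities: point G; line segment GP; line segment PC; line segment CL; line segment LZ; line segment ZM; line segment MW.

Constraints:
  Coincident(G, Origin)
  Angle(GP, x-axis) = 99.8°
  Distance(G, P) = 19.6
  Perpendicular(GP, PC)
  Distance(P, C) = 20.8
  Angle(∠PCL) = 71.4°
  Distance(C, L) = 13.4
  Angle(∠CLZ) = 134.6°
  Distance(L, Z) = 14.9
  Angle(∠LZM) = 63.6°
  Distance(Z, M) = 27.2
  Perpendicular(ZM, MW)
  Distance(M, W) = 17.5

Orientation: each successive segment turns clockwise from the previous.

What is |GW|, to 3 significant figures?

34.5

∠LZM = 63.6° gives ZM at 99.4° from the x-axis; with |ZM| = 27.2, M = (-1.42, 27.7). ZM ⟂ MW, so MW runs at 9.40°; with |MW| = 17.5, W = (15.8, 30.6). Then |GW| = |W − G| = 34.5.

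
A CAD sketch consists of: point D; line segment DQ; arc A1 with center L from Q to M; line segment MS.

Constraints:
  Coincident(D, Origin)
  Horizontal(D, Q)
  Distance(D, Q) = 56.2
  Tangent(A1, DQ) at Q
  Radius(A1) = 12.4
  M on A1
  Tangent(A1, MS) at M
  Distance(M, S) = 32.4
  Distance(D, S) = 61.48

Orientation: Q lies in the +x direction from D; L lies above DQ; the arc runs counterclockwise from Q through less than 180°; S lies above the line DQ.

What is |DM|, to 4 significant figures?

68.43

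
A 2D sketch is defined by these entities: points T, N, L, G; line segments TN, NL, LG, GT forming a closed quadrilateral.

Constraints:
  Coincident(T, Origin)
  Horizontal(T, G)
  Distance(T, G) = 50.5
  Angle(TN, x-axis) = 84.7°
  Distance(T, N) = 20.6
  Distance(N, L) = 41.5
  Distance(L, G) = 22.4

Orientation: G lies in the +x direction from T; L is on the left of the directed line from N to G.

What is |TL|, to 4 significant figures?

48.32

T is at the origin; T and G share the same y with |TG| = 50.5 and G in +x, so G = (50.5, 0). TN runs at 84.7° with |TN| = 20.6, so N = (1.903, 20.51). L is determined by |NL| = 41.5 and |LG| = 22.4 together: it lies at the intersection of circle(N, 41.5) and circle(G, 22.4). With |NG| = 52.75, the foot of the radical line on NG is 37.94 from N and the perpendicular offset is √(41.5² − 37.94²) = 16.81. Taking the left-of-NG solution: L = (43.40, 21.24).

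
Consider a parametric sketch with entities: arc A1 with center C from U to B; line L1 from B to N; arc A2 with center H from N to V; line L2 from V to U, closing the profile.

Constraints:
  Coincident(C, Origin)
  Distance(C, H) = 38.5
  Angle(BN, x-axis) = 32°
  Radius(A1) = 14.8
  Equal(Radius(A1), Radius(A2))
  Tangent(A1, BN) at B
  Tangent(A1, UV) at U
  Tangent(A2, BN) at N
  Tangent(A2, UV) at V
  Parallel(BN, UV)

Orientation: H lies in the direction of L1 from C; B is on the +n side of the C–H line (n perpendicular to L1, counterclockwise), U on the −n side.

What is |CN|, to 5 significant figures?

41.247

The slot axis is L1's direction at 32.0°, so u = (cos 32.0°, sin 32.0°) = (0.84805, 0.52992) and n = (−sin 32.0°, cos 32.0°) = (-0.52992, 0.84805). C is at the origin and H lies 38.5 along u from C, so H = 38.5·u = (32.650, 20.402). Tangency of A1 to both parallel lines with radius 14.8 puts B and U at C ± 14.8·n: B = (-7.8428, 12.551), U = (7.8428, -12.551). Equal radii place N and V the same way about H: N = H + 14.8·n = (24.807, 32.953), V = H − 14.8·n = (40.493, 7.8508). Then |CN| = |N − C| = 41.247.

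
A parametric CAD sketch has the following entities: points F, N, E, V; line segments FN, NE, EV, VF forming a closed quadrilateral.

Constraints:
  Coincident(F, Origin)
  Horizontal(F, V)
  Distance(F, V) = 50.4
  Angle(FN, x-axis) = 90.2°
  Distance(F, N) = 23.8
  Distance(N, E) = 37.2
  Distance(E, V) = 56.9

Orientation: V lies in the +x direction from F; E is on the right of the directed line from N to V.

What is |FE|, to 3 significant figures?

14.0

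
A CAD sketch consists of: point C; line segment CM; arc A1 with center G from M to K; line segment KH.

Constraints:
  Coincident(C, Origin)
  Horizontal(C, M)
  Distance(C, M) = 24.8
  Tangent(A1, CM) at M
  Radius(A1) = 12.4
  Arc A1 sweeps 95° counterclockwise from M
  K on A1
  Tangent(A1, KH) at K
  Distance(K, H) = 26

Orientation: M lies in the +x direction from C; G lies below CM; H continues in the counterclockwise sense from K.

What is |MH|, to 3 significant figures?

40.7

C is at the origin; CM is horizontal with |CM| = 24.8 and M on the +x side, so M = (24.8, 0.00). Tangency of A1 to CM means the radius GM is perpendicular to CM, so G = M + (0, -12.4) = (24.8, -12.4). On A1, M sits at bearing 90° from G; a 95° counterclockwise sweep puts K at bearing 185°, so K = G + 12.4·(cos 185°, sin 185°) = (12.4, -13.5). A1 meets KH tangentially, so GK is at right angles to KH, so KH runs along (−sin 185°, cos 185°); with |KH| = 26.0, H = (14.7, -39.4). Then |MH| = |H − M| = 40.7.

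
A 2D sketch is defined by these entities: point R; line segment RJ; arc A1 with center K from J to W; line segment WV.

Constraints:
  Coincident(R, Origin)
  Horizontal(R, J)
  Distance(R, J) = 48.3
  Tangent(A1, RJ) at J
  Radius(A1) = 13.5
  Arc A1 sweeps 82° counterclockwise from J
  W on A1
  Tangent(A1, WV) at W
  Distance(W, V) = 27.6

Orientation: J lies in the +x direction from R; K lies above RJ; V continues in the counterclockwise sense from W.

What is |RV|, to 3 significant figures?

76.2

R is at the origin; RJ is horizontal with |RJ| = 48.3 and J on the +x side, so J = (48.3, 0.00). The tangent condition forces KJ to be normal to RJ, so K = J + (0, 13.5) = (48.3, 13.5). On A1, J sits at bearing -90° from K; an 82° counterclockwise sweep puts W at bearing -8°, so W = K + 13.5·(cos -8°, sin -8°) = (61.7, 11.6). Tangency of A1 to WV means the radius KW is perpendicular to WV, so WV runs along (−sin -8°, cos -8°); with |WV| = 27.6, V = (65.5, 39.0). Then |RV| = |V − R| = 76.2.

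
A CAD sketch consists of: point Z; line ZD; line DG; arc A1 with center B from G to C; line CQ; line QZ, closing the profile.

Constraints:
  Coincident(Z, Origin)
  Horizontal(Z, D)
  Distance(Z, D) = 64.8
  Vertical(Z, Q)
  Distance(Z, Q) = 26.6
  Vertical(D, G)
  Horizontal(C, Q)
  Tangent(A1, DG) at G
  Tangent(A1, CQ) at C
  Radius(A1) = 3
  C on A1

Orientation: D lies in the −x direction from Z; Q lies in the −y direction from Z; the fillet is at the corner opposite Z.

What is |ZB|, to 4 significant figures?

66.15

Z is at the origin; Z and D share the same y with |ZD| = 64.8 and D on the −x side, so D = (-64.80, 0.000). ZQ is vertical with |ZQ| = 26.6 and Q on the −y side, so Q = (0.000, -26.60). The virtual corner opposite Z is at (-64.80, -26.60). Tangency of A1 to DG means the radius BG is perpendicular to DG and A1 meets CQ tangentially, so BC is at right angles to CQ, with radius 3.0, so the center B sits 3.0 in from both sides at B = (-61.80, -23.60). Then |ZB| = |B − Z| = 66.15.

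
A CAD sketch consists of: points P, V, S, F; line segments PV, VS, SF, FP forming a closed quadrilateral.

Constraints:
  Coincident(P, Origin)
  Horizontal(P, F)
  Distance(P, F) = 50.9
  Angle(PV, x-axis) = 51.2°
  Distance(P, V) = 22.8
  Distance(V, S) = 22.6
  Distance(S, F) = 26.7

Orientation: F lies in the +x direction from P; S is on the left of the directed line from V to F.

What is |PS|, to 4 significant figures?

42.75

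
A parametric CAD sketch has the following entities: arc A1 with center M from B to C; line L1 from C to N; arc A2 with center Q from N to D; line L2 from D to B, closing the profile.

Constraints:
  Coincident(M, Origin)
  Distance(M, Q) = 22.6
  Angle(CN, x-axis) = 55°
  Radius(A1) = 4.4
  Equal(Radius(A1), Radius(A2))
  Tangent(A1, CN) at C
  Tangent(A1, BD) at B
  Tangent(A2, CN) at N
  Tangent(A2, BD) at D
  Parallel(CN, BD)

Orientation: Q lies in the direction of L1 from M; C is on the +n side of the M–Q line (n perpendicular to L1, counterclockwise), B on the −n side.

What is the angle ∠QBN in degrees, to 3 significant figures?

10.3°

The slot axis is L1's direction at 55.0°, so u = (cos 55.0°, sin 55.0°) = (0.574, 0.819) and n = (−sin 55.0°, cos 55.0°) = (-0.819, 0.574). M is at the origin and Q lies 22.6 along u from M, so Q = 22.6·u = (13.0, 18.5). Tangency of A1 to both parallel lines with radius 4.4 puts C and B at M ± 4.4·n: C = (-3.60, 2.52), B = (3.60, -2.52). Equal radii place N and D the same way about Q: N = Q + 4.4·n = (9.36, 21.0), D = Q − 4.4·n = (16.6, 16.0). Then cos ∠QBN = BQ·BN / (|BQ||BN|), giving 10.3°.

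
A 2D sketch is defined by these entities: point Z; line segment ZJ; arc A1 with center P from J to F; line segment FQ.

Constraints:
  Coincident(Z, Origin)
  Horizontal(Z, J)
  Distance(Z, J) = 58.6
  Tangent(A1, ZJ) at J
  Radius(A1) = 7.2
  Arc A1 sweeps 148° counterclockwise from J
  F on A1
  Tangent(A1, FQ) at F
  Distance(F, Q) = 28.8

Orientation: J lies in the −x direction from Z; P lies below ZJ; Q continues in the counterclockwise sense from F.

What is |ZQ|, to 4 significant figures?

47.53

Z is at the origin; ZJ is horizontal with |ZJ| = 58.6 and J on the −x side, so J = (-58.60, 0.000). Tangency of A1 to ZJ means the radius PJ is perpendicular to ZJ, so P = J + (0, -7.2) = (-58.60, -7.200). On A1, J sits at bearing 90° from P; a 148° counterclockwise sweep puts F at bearing 238°, so F = P + 7.2·(cos 238°, sin 238°) = (-62.42, -13.31). Tangency of A1 to FQ means the radius PF is perpendicular to FQ, so FQ runs along (−sin 238°, cos 238°); with |FQ| = 28.8, Q = (-37.99, -28.57). Then |ZQ| = |Q − Z| = 47.53.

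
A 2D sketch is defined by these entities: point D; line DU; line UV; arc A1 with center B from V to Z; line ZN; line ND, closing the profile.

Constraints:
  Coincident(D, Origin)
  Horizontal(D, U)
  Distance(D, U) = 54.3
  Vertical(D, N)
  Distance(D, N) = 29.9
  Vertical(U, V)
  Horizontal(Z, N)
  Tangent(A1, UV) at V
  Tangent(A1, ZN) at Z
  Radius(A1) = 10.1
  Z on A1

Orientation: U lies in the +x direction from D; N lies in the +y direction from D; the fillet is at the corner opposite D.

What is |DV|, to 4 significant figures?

57.80

D is at the origin; DU is horizontal with |DU| = 54.3 and U on the +x side, so U = (54.30, 0.000). DN is vertical with |DN| = 29.9 and N on the +y side, so N = (0.000, 29.90). The virtual corner opposite D is at (54.30, 29.90). Tangency of A1 to UV means the radius BV is perpendicular to UV and the tangent condition forces BZ to be normal to ZN, with radius 10.1, so the center B sits 10.1 in from both sides at B = (44.20, 19.80). That places the tangent points at V = (54.30, 19.80) on UV and Z = (44.20, 29.90) on ZN. Then |DV| = |V − D| = 57.80.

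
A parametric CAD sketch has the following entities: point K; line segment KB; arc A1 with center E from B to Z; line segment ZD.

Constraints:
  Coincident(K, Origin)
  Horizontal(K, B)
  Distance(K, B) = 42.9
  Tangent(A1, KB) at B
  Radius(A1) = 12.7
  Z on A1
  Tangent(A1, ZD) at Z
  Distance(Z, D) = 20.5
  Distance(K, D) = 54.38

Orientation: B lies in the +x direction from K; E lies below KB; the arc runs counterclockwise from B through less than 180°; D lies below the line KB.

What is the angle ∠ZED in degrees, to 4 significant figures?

58.22°

K is at the origin; K and B share the same y with |KB| = 42.9 and B on the +x side, so B = (42.90, 0.000). A1 meets KB tangentially, so EB is at right angles to KB, so E = B + (0, -12.7) = (42.90, -12.70). Since EZ ⟂ ZD (tangency), |ED| = √(12.7² + 20.5²) = 24.12 regardless of where Z sits on A1. So D lies on both circle(K, 54.38) and circle(E, 24.12); the below-KB intersection is D = (40.17, -36.66). Z is the foot of the tangent from D: Z = (31.42, -18.12).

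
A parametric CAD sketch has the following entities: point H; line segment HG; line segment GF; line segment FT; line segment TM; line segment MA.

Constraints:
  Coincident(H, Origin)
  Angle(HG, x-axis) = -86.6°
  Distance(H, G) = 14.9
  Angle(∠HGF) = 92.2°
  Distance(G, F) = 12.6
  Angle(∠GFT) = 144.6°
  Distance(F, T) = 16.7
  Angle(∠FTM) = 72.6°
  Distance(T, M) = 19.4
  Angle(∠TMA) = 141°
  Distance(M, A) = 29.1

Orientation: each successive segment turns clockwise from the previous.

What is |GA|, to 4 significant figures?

27.49

∠FTM = 72.6° gives TM at 42.80° from the x-axis; with |TM| = 19.4, M = (-11.91, 5.377). ∠TMA = 141.0° gives MA at 3.800° from the x-axis; with |MA| = 29.1, A = (17.12, 7.306). Then |GA| = |A − G| = 27.49.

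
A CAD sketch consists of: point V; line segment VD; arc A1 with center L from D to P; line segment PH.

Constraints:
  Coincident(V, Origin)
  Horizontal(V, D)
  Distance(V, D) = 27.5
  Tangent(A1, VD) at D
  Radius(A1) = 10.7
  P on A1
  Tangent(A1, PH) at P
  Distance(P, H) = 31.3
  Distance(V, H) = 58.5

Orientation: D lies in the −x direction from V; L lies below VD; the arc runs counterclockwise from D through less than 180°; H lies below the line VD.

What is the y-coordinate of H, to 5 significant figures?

-40.165

Checks: V.y = 0.00, D.y = 0.00 ✓; |LP| = 10.70 ✓; ∠(LP, PH) = 90.00° ✓; |PH| = 31.30 ✓; |VH| = 58.50 ✓.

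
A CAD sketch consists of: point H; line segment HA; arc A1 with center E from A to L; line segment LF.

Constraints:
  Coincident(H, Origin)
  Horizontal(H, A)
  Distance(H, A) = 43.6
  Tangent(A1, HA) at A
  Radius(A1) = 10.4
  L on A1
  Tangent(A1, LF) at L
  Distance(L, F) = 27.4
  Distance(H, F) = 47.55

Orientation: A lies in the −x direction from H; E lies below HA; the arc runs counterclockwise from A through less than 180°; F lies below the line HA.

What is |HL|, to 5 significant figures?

53.748

H is at the origin; HA is horizontal with |HA| = 43.6 and A on the −x side, so A = (-43.600, 0.0000). Since A1 is tangent to HA there, EA ⟂ HA, so E = A + (0, -10.4) = (-43.600, -10.400). Since EL ⟂ LF (tangency), |EF| = √(10.4² + 27.4²) = 29.307 regardless of where L sits on A1. So F lies on both circle(H, 47.55) and circle(E, 29.307); the below-HA intersection is F = (-30.397, -36.565). L is the foot of the tangent from F: L = (-50.618, -18.075).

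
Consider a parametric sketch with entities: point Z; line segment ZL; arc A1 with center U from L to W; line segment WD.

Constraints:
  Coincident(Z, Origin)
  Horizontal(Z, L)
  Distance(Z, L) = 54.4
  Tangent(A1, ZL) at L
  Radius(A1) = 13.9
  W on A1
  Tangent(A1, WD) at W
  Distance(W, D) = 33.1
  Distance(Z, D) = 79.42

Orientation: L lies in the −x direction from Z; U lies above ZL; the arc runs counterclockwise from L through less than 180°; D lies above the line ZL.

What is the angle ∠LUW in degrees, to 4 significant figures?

126.0°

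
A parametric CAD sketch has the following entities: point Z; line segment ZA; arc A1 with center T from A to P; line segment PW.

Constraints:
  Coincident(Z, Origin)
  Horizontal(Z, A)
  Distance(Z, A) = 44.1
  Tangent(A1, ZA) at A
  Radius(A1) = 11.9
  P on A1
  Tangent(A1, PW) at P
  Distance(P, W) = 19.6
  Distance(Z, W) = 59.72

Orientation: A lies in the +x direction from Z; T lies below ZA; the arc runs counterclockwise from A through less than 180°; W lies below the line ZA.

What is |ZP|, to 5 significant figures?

40.716

Checks: |TP| = 11.90 ✓; ∠(TP, PW) = 90.00° ✓; |PW| = 19.60 ✓; |ZW| = 59.72 ✓.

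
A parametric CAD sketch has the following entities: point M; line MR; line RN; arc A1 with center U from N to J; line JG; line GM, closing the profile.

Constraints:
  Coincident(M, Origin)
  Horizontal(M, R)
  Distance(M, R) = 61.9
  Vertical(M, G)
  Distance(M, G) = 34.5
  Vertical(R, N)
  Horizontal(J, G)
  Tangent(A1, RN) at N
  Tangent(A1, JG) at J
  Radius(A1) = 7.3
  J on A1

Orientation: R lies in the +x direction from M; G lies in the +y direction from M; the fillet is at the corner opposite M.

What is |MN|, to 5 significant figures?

67.612

M is at the origin; M and R share the same y with |MR| = 61.9 and R on the +x side, so R = (61.900, 0.0000). M and G share the same x with |MG| = 34.5 and G on the +y side, so G = (0.0000, 34.500). The virtual corner opposite M is at (61.900, 34.500). Since A1 is tangent to RN there, UN ⟂ RN and tangency of A1 to JG means the radius UJ is perpendicular to JG, with radius 7.3, so the center U sits 7.3 in from both sides at U = (54.600, 27.200). That places the tangent points at N = (61.900, 27.200) on RN and J = (54.600, 34.500) on JG. Then |MN| = |N − M| = 67.612.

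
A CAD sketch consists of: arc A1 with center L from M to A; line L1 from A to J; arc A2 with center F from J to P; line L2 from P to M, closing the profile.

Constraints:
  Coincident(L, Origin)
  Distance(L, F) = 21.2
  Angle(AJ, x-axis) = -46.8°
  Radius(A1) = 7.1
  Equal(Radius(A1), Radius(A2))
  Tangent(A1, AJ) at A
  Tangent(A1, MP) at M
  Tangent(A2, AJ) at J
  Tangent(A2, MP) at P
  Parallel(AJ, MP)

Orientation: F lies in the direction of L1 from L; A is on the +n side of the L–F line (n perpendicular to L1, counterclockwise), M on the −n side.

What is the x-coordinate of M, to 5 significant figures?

-5.1757

L is at the origin and F lies 21.2 along u from L, so F = 21.2·u = (14.512, -15.454). Tangency of A1 to both parallel lines with radius 7.1 puts A and M at L ± 7.1·n: A = (5.1757, 4.8603), M = (-5.1757, -4.8603). So M.x = -5.1757.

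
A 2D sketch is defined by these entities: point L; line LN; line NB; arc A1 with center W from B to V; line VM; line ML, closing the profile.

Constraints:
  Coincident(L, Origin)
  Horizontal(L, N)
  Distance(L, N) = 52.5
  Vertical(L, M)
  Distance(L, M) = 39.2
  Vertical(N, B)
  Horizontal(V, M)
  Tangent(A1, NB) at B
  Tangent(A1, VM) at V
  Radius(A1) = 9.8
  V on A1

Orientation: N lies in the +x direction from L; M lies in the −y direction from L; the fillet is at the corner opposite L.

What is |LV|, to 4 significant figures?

57.96

L is at the origin; LN is horizontal with |LN| = 52.5 and N on the +x side, so N = (52.50, 0.000). LM is vertical with |LM| = 39.2 and M on the −y side, so M = (0.000, -39.20). The virtual corner opposite L is at (52.50, -39.20). A1 meets NB tangentially, so WB is at right angles to NB and A1 meets VM tangentially, so WV is at right angles to VM, with radius 9.8, so the center W sits 9.8 in from both sides at W = (42.70, -29.40). That places the tangent points at B = (52.50, -29.40) on NB and V = (42.70, -39.20) on VM. Then |LV| = |V − L| = 57.96.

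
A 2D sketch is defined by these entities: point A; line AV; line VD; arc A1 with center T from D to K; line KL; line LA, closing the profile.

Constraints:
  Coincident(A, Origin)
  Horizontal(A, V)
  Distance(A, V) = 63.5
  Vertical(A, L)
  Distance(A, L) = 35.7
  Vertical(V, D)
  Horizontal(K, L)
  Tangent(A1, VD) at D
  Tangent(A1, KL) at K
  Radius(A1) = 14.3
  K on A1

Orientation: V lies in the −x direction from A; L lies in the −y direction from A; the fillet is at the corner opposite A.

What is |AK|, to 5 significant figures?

60.788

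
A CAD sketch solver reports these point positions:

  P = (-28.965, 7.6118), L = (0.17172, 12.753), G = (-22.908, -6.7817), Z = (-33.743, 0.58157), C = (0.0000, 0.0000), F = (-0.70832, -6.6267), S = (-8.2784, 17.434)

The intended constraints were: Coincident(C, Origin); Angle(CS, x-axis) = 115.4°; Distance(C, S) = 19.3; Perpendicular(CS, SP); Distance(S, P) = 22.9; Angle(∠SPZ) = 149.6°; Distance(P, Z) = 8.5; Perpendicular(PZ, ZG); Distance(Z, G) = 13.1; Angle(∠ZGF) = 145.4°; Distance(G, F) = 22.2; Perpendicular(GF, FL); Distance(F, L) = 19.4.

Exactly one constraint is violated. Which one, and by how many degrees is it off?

Perpendicular(GF, FL) — off by 3.00°.

C = (0.00, 0.00) ✓; CS at 115.4° ✓; |CS| = 19.30 ✓; ∠(CS, SP) = 90.00° ✓; |SP| = 22.90 ✓; ∠SPZ = 149.6° ✓; |PZ| = 8.500 ✓; ∠(PZ, ZG) = 90.00° ✓; |ZG| = 13.10 ✓; ∠ZGF = 145.4° ✓; |GF| = 22.20 ✓; ∠(GF, FL) = 87.00° ✗; |FL| = 19.40 ✓.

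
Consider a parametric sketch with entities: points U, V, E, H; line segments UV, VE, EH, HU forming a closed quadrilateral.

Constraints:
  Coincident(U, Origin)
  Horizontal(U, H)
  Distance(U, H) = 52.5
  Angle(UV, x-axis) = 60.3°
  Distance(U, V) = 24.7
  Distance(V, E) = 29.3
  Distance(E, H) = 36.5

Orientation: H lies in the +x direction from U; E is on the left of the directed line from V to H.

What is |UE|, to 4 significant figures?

51.47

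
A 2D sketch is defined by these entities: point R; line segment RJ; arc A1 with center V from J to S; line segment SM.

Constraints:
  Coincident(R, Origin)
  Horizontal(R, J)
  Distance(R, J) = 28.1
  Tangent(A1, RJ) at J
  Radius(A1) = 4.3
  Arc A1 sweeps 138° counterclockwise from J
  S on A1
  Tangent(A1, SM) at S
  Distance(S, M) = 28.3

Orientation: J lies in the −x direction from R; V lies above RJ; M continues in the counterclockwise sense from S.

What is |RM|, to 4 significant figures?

53.27

On A1, J sits at bearing -90° from V; a 138° counterclockwise sweep puts S at bearing 48°, so S = V + 4.3·(cos 48°, sin 48°) = (-25.22, 7.496). Tangency of A1 to SM means the radius VS is perpendicular to SM, so SM runs along (−sin 48°, cos 48°); with |SM| = 28.3, M = (-46.25, 26.43). Then |RM| = |M − R| = 53.27.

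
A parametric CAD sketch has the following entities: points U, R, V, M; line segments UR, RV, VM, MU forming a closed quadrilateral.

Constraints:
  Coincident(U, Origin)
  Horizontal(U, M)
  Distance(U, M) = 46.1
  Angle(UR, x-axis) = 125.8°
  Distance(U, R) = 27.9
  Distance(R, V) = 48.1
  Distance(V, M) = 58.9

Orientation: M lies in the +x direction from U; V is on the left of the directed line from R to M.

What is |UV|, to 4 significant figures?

57.13

Checks: |RV| = 48.10 ✓; |VM| = 58.90 ✓.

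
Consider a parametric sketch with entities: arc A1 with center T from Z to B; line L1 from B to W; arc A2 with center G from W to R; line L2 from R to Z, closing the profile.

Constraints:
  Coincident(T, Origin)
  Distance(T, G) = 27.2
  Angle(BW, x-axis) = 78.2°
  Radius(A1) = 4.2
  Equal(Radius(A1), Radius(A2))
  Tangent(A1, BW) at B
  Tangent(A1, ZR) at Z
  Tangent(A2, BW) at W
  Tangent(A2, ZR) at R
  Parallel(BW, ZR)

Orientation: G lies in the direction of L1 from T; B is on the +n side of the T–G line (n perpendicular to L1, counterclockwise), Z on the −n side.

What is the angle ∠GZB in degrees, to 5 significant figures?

81.222°

The slot axis is L1's direction at 78.2°, so u = (cos 78.2°, sin 78.2°) = (0.20450, 0.97887) and n = (−sin 78.2°, cos 78.2°) = (-0.97887, 0.20450). T is at the origin and G lies 27.2 along u from T, so G = 27.2·u = (5.5623, 26.625). Tangency of A1 to both parallel lines with radius 4.2 puts B and Z at T ± 4.2·n: B = (-4.1112, 0.85888), Z = (4.1112, -0.85888). Then cos ∠GZB = ZG·ZB / (|ZG||ZB|), giving 81.222°.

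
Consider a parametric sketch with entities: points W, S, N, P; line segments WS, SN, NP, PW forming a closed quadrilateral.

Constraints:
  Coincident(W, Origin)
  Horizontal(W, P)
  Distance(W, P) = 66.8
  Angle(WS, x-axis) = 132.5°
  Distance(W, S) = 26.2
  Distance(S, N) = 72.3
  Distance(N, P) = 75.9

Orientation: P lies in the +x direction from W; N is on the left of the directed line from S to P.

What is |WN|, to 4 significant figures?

77.24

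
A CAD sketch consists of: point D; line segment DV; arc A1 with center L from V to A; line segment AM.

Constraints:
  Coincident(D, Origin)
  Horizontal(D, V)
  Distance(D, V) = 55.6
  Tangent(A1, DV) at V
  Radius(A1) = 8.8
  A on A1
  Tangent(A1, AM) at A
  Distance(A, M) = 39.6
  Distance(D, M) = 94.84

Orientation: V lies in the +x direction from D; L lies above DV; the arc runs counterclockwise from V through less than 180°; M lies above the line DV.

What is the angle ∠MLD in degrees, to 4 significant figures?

156.2°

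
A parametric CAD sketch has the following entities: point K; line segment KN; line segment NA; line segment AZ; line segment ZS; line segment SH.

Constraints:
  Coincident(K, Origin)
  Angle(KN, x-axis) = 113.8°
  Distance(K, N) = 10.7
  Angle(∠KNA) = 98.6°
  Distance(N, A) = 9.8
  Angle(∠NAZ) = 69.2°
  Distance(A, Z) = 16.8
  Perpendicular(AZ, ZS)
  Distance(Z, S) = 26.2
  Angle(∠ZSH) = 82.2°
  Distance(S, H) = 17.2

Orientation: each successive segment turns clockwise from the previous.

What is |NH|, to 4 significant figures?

15.17

AZ is perpendicular to ZS, so ZS runs at -168.4°; with |ZS| = 26.2, S = (-18.33, -6.684). ∠ZSH = 82.2° gives SH at 93.80° from the x-axis; with |SH| = 17.2, H = (-19.47, 10.48). Then |NH| = |H − N| = 15.17.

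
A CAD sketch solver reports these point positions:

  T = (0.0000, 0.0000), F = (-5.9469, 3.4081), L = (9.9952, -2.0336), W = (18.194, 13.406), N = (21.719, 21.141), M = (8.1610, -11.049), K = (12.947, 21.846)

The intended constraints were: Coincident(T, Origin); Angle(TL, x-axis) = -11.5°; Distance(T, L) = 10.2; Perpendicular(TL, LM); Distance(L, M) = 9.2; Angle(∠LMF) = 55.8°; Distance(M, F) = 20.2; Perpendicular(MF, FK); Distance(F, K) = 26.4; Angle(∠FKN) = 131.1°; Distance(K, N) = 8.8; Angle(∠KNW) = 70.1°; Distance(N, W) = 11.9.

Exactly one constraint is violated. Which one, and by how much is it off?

Distance(N, W) = 11.9 — off by 3.40.

T = (0.00, 0.00) ✓; TL at -11.50° ✓; |TL| = 10.20 ✓; ∠(TL, LM) = 90.00° ✓; |LM| = 9.200 ✓; ∠LMF = 55.80° ✓; |MF| = 20.20 ✓; ∠(MF, FK) = 90.00° ✓; |FK| = 26.40 ✓; ∠FKN = 131.1° ✓; |KN| = 8.800 ✓; ∠KNW = 70.10° ✓; |NW| = 8.500 ✗.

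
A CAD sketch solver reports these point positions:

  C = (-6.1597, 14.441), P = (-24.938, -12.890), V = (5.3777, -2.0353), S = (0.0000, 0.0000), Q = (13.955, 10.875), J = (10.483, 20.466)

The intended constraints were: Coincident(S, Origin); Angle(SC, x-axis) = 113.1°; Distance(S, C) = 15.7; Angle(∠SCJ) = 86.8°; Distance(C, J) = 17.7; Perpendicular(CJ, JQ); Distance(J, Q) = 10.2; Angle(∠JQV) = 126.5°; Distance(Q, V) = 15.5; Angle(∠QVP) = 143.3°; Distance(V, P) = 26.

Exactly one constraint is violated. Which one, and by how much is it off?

Distance(V, P) = 26 — off by 6.20.

S = (0.00, 0.00) ✓; SC at 113.1° ✓; |SC| = 15.70 ✓; ∠SCJ = 86.80° ✓; |CJ| = 17.70 ✓; ∠(CJ, JQ) = 90.00° ✓; |JQ| = 10.20 ✓; ∠JQV = 126.5° ✓; |QV| = 15.50 ✓; ∠QVP = 143.3° ✓; |VP| = 32.20 ✗.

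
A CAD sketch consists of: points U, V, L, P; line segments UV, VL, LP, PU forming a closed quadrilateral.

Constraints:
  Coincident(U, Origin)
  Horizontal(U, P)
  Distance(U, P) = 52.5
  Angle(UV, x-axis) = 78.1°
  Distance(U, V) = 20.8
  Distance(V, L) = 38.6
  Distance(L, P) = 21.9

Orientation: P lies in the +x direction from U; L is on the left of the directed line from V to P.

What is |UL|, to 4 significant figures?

47.18

Checks: |VL| = 38.60 ✓; |LP| = 21.90 ✓.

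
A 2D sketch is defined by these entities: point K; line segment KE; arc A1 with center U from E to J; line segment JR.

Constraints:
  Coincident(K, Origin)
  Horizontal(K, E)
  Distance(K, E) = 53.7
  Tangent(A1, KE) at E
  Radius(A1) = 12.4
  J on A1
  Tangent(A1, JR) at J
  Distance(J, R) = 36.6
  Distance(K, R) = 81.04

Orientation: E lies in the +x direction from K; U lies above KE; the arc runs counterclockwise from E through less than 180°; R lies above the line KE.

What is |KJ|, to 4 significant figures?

67.36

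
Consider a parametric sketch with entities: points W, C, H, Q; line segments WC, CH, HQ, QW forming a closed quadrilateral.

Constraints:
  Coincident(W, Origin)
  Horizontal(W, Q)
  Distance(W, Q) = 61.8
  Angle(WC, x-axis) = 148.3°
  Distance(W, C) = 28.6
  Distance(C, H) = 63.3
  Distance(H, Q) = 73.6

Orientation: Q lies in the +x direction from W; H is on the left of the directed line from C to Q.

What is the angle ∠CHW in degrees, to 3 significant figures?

26.1°

Checks: W.y = 0.00, Q.y = 0.00 ✓; |CH| = 63.30 ✓; |HQ| = 73.60 ✓.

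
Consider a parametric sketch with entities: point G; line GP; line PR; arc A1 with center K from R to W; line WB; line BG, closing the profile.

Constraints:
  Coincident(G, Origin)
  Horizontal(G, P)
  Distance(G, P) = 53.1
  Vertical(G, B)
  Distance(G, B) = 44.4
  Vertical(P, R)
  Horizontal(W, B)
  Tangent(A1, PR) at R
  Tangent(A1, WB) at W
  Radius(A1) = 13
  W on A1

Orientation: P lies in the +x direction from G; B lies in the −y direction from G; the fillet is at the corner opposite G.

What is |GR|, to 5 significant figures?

61.689

The virtual corner opposite G is at (53.100, -44.400). The tangent condition forces KR to be normal to PR and tangency of A1 to WB means the radius KW is perpendicular to WB, with radius 13.0, so the center K sits 13.0 in from both sides at K = (40.100, -31.400). That places the tangent points at R = (53.100, -31.400) on PR and W = (40.100, -44.400) on WB. Then |GR| = |R − G| = 61.689.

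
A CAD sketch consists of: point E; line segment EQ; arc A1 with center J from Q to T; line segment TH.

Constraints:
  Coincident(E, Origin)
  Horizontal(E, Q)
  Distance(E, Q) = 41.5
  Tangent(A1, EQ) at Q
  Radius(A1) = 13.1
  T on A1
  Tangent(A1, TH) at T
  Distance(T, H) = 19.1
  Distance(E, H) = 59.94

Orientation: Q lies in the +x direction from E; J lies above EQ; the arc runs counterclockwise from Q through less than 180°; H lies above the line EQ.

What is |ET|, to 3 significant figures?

56.6

E is at the origin; E and Q share the same y with |EQ| = 41.5 and Q on the +x side, so Q = (41.5, 0.00). Since A1 is tangent to EQ there, JQ ⟂ EQ, so J = Q + (0, 13.1) = (41.5, 13.1). Since JT ⟂ TH (tangency), |JH| = √(13.1² + 19.1²) = 23.2 regardless of where T sits on A1. So H lies on both circle(E, 59.94) and circle(J, 23.2); the above-EQ intersection is H = (48.5, 35.2). T is the foot of the tangent from H: T = (54.0, 16.9).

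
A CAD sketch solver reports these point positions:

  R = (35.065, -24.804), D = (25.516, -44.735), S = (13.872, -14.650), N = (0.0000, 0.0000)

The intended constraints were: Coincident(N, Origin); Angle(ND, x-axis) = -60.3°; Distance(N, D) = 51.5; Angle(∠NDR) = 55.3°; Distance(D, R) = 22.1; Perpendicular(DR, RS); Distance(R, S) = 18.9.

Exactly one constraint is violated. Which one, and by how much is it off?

Distance(R, S) = 18.9 — off by 4.60.

N = (0.00, 0.00) ✓; ND at -60.30° ✓; |ND| = 51.50 ✓; ∠NDR = 55.30° ✓; |DR| = 22.10 ✓; ∠(DR, RS) = 90.00° ✓; |RS| = 23.50 ✗.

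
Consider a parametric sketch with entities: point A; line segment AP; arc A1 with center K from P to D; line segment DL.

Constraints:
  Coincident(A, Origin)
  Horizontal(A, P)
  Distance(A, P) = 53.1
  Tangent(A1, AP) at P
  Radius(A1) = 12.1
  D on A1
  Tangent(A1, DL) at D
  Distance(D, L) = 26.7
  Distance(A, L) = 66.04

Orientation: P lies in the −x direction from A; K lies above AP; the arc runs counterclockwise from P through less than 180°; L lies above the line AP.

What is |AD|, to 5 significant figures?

44.948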